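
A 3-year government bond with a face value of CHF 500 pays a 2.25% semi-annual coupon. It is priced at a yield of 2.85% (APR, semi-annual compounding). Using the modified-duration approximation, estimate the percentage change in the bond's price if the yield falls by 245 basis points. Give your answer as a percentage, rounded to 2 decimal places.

+7.05%

Periodic yield y = 0.01425. Modified duration first:
  t   CF        PV=CF/(1+0.01425)^t    t·PV
  1        5.625         5.5460         5.5460
  2        5.625         5.4681        10.9361
  3        5.625         5.3912        16.1737
  4        5.625         5.3155        21.2619
  5        5.625         5.2408        26.2040
  6      505.625       464.4708     2,786.8250
  Σ                    491.4323     2,866.9466
P = 491.4323; D_Mac = 5.83386 half-year periods = 2.91693 yrs; D_mod = 2.91693/(1+0.01425) = 2.87595 yrs.
ΔP/P ≈ -D_mod · Δy = -2.87595 × (-0.0245) = +0.070461 = +7.0461%.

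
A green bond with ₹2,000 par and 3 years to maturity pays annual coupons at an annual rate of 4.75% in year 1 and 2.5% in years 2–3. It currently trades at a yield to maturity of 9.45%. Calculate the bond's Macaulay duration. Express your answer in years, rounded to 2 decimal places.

Periodic yield y = 0.0945. Discount each cash flow and weight by its year:
  t   CF        PV=CF/(1+0.0945)^t    t·PV
  1        95.00        86.7976        86.7976
  2        50.00        41.7387        83.4773
  3     2,050.00     1,563.5312     4,690.5937
  Σ                  1,692.0675     4,860.8687
Price P = Σ PV = 1,692.0675.
Macaulay duration = Σ(t·PV) / P = 4,860.8687 / 1,692.0675 = 2.87274 years.

2.87 years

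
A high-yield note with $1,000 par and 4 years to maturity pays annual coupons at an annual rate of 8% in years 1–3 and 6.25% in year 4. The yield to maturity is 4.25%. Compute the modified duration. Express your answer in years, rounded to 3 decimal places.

3.453 years

Periodic yield y = 0.0425. First find Macaulay duration:
  t   CF        PV=CF/(1+0.0425)^t    t·PV
  1        80.00        76.7386        76.7386
  2        80.00        73.6102       147.2204
  3        80.00        70.6093       211.8278
  4     1,062.50       899.5487     3,598.1948
  Σ                  1,120.5068     4,033.9816
P = 1,120.5068; Macaulay duration = 4,033.9816 / 1,120.5068 = 3.60014 years.
Modified duration = D_Mac / (1 + y) = 3.60014 / 1.0425 = 3.45337 years.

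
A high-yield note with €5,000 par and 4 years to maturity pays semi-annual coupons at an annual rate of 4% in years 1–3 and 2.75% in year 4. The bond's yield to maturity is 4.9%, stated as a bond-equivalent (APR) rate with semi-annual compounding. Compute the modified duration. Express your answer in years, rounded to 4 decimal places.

3.6413 years

Periodic yield y = 0.0245. First find Macaulay duration:
  t   CF        PV=CF/(1+0.0245)^t    t·PV
  1       100.00        97.6086        97.6086
  2       100.00        95.2744       190.5487
  3       100.00        92.9960       278.9879
  4       100.00        90.7721       363.0882
  5       100.00        88.6013       443.0066
  6       100.00        86.4825       518.8950
  7        68.75        58.0349       406.2440
  8     5,068.75     4,176.4296    33,411.4371
  Σ                  4,786.1993    35,709.8162
P = 4,786.1993; Macaulay duration = 35,709.8162 / 4,786.1993 = 7.46100 half-year periods = 3.73050 years.
Modified duration = D_Mac / (1 + y) = 3.73050 / 1.0245 = 3.64129 years.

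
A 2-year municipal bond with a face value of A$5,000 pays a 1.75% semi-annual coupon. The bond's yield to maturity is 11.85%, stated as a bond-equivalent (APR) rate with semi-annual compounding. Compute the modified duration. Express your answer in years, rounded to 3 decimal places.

Periodic yield y = 0.05925. First find Macaulay duration:
  t   CF        PV=CF/(1+0.05925)^t    t·PV
  1        43.75        41.3028        41.3028
  2        43.75        38.9925        77.9850
  3        43.75        36.8114       110.4343
  4     5,043.75     4,006.4494    16,025.7976
  Σ                  4,123.5561    16,255.5197
P = 4,123.5561; Macaulay duration = 16,255.5197 / 4,123.5561 = 3.94211 half-year periods = 1.97106 years.
Modified duration = D_Mac / (1 + y) = 1.97106 / 1.05925 = 1.86080 years.

1.861 years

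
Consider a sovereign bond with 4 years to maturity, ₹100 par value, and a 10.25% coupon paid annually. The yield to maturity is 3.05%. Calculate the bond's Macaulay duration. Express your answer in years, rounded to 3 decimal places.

3.538 years

Periodic yield y = 0.0305. Discount each cash flow and weight by its year:
  t   CF        PV=CF/(1+0.0305)^t    t·PV
  1        10.25         9.9466         9.9466
  2        10.25         9.6522        19.3045
  3        10.25         9.3666        28.0997
  4       110.25        97.7657       391.0629
  Σ                    126.7311       448.4137
Price P = Σ PV = 126.7311.
Macaulay duration = Σ(t·PV) / P = 448.4137 / 126.7311 = 3.53831 years.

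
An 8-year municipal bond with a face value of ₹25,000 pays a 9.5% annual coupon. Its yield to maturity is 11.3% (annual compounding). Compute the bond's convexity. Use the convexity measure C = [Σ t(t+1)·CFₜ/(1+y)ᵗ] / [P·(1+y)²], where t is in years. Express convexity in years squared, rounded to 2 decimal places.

37.73

With y = 0.113:
  t   CF        PV=CF/(1+0.113)^t    t·PV        t(t+1)·PV
  1     2,375.00     2,133.8724     2,133.8724       4,267.7448
  2     2,375.00     1,917.2259     3,834.4518      11,503.3553
  3     2,375.00     1,722.5749     5,167.7248      20,670.8991
  4     2,375.00     1,547.6864     6,190.7455      30,953.7273
  5     2,375.00     1,390.5538     6,952.7689      41,716.6136
  6     2,375.00     1,249.3745     7,496.2468      52,473.7278
  7     2,375.00     1,122.5287     7,857.7011      62,861.6087
  8    27,375.00    11,624.9960    92,999.9682     836,999.7140
  Σ                 22,708.8126   132,633.4795   1,061,447.3907
P = 22,708.8126.
Convexity = Σ t(t+1)·PV / [P·(1+y)²] = 1,061,447.3907 / (22,708.8126 × 1.238769) = 37.73234.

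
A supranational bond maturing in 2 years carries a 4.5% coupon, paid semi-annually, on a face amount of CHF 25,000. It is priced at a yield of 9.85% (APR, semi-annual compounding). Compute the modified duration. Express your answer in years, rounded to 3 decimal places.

1.840 years

Periodic yield y = 0.04925. First find Macaulay duration:
  t   CF        PV=CF/(1+0.04925)^t    t·PV
  1       562.50       536.0972       536.0972
  2       562.50       510.9337     1,021.8675
  3       562.50       486.9514     1,460.8541
  4    25,562.50    21,090.5261    84,362.1045
  Σ                 22,624.5084    87,380.9233
P = 22,624.5084; Macaulay duration = 87,380.9233 / 22,624.5084 = 3.86222 half-year periods = 1.93111 years.
Modified duration = D_Mac / (1 + y) = 1.93111 / 1.04925 = 1.84047 years.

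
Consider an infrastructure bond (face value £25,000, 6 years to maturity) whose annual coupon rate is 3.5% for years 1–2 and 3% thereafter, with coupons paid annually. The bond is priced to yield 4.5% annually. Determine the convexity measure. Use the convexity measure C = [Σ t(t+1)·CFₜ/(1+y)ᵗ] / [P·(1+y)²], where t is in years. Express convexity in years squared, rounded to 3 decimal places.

34.408

With y = 0.045:
  t   CF        PV=CF/(1+0.045)^t    t·PV        t(t+1)·PV
  1       875.00       837.3206       837.3206       1,674.6411
  2       875.00       801.2637     1,602.5274       4,807.5822
  3       750.00       657.2225     1,971.6674       7,886.6694
  4       750.00       628.9210     2,515.6840      12,578.4202
  5       750.00       601.8383     3,009.1914      18,055.1485
  6    25,750.00    19,773.3153   118,639.8916     830,479.2409
  Σ                 23,299.8813   128,576.2824     875,481.7025
P = 23,299.8813.
Convexity = Σ t(t+1)·PV / [P·(1+y)²] = 875,481.7025 / (23,299.8813 × 1.092025) = 34.40811.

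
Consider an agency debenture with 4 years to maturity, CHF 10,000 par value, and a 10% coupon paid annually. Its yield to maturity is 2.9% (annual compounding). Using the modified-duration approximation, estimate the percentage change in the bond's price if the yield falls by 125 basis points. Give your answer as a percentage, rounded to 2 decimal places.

+4.31%

Periodic yield y = 0.029. Modified duration first:
  t   CF        PV=CF/(1+0.029)^t    t·PV
  1     1,000.00       971.8173       971.8173
  2     1,000.00       944.4289     1,888.8577
  3     1,000.00       917.8123     2,753.4369
  4    11,000.00     9,811.4046    39,245.6185
  Σ                 12,645.4631    44,859.7304
P = 12,645.4631; D_Mac = 3.54750 yrs; D_mod = 3.54750/(1+0.029) = 3.44752 yrs.
ΔP/P ≈ -D_mod · Δy = -3.44752 × (-0.0125) = +0.043094 = +4.3094%.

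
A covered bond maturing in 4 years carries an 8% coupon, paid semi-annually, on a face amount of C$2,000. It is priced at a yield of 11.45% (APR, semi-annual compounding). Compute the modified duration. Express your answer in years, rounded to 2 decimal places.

Periodic yield y = 0.05725. First find Macaulay duration:
  t   CF        PV=CF/(1+0.05725)^t    t·PV
  1        80.00        75.6680        75.6680
  2        80.00        71.5706       143.1412
  3        80.00        67.6950       203.0851
  4        80.00        64.0294       256.1175
  5        80.00        60.5622       302.8109
  6        80.00        57.2827       343.6965
  7        80.00        54.1809       379.2662
  8     2,080.00     1,332.4220    10,659.3757
  Σ                  1,783.4108    12,363.1612
P = 1,783.4108; Macaulay duration = 12,363.1612 / 1,783.4108 = 6.93231 half-year periods = 3.46616 years.
Modified duration = D_Mac / (1 + y) = 3.46616 / 1.05725 = 3.27846 years.

3.28 years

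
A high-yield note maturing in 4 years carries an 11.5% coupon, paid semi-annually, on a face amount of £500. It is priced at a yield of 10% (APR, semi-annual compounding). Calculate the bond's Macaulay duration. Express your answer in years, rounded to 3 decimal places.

Periodic yield y = 0.05. Discount each cash flow and weight by its period:
  t   CF        PV=CF/(1+0.05)^t    t·PV
  1        28.75        27.3810        27.3810
  2        28.75        26.0771        52.1542
  3        28.75        24.8353        74.5060
  4        28.75        23.6527        94.6108
  5        28.75        22.5264       112.6319
  6        28.75        21.4537       128.7222
  7        28.75        20.4321       143.0246
  8       528.75       357.8788     2,863.0305
  Σ                    524.2370     3,496.0611
Price P = Σ PV = 524.2370.
Macaulay duration = Σ(t·PV) / P = 3,496.0611 / 524.2370 = 6.66886 half-year periods.
In years: 6.66886 / 2 = 3.33443 years.

3.334 years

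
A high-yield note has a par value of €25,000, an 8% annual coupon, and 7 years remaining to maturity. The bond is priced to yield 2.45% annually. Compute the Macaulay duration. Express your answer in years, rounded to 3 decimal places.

5.835 years

Periodic yield y = 0.0245. Discount each cash flow and weight by its year:
  t   CF        PV=CF/(1+0.0245)^t    t·PV
  1     2,000.00     1,952.1718     1,952.1718
  2     2,000.00     1,905.4874     3,810.9747
  3     2,000.00     1,859.9193     5,579.7580
  4     2,000.00     1,815.4410     7,261.7641
  5     2,000.00     1,772.0264     8,860.1319
  6     2,000.00     1,729.6500    10,377.8997
  7    27,000.00    22,791.8735   159,543.1142
  Σ                 33,826.5693   197,385.8144
Price P = Σ PV = 33,826.5693.
Macaulay duration = Σ(t·PV) / P = 197,385.8144 / 33,826.5693 = 5.83523 years.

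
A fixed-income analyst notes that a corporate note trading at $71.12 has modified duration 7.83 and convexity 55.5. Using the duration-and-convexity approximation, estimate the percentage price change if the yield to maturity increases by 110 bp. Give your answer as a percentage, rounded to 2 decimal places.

-8.28%

Duration effect: -D_mod·Δy = -7.83 × (+0.011) = -0.086130
Convexity effect: ½·C·(Δy)² = 0.5 × 55.5 × (0.011)² = +0.00335775
ΔP/P ≈ -0.086130 + 0.00335775 = -0.08277225
= -8.277225%.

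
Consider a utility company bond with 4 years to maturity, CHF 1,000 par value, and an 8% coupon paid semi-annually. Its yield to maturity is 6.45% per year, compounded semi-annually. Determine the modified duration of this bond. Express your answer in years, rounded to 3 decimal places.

Periodic yield y = 0.03225. First find Macaulay duration:
  t   CF        PV=CF/(1+0.03225)^t    t·PV
  1        40.00        38.7503        38.7503
  2        40.00        37.5396        75.0793
  3        40.00        36.3668       109.1005
  4        40.00        35.2306       140.9225
  5        40.00        34.1299       170.6497
  6        40.00        33.0636       198.3818
  7        40.00        32.0306       224.2145
  8     1,040.00       806.7783     6,454.2264
  Σ                  1,053.8899     7,411.3250
P = 1,053.8899; Macaulay duration = 7,411.3250 / 1,053.8899 = 7.03235 half-year periods = 3.51618 years.
Modified duration = D_Mac / (1 + y) = 3.51618 / 1.03225 = 3.40632 years.

3.406 years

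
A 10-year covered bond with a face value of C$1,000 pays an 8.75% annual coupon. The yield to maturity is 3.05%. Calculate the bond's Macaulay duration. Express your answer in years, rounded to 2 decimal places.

Periodic yield y = 0.0305. Discount each cash flow and weight by its year:
  t   CF        PV=CF/(1+0.0305)^t    t·PV
  1        87.50        84.9102        84.9102
  2        87.50        82.3971       164.7943
  3        87.50        79.9584       239.8752
  4        87.50        77.5918       310.3674
  5        87.50        75.2953       376.4767
  6        87.50        73.0668       438.4008
  7        87.50        70.9042       496.3295
  8        87.50        68.8056       550.4452
  9        87.50        66.7692       600.9227
  10    1,087.50       805.2844     8,052.8443
  Σ                  1,484.9832    11,315.3662
Price P = Σ PV = 1,484.9832.
Macaulay duration = Σ(t·PV) / P = 11,315.3662 / 1,484.9832 = 7.61986 years.

7.62 years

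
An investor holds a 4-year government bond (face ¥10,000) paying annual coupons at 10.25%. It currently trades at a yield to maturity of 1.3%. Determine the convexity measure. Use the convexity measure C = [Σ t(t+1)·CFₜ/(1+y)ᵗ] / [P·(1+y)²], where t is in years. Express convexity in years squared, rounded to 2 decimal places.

16.59

With y = 0.013:
  t   CF        PV=CF/(1+0.013)^t    t·PV        t(t+1)·PV
  1     1,025.00     1,011.8460     1,011.8460       2,023.6920
  2     1,025.00       998.8608     1,997.7216       5,993.1649
  3     1,025.00       986.0423     2,958.1268      11,832.5071
  4    11,025.00    10,469.8586    41,879.4344     209,397.1722
  Σ                 13,466.6077    47,847.1288     229,246.5362
P = 13,466.6077.
Convexity = Σ t(t+1)·PV / [P·(1+y)²] = 229,246.5362 / (13,466.6077 × 1.026169) = 16.58921.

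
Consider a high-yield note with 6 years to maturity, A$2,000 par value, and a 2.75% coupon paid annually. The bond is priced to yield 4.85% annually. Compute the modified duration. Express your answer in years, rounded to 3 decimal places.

5.327 years

Periodic yield y = 0.0485. First find Macaulay duration:
  t   CF        PV=CF/(1+0.0485)^t    t·PV
  1        55.00        52.4559        52.4559
  2        55.00        50.0295       100.0589
  3        55.00        47.7153       143.1458
  4        55.00        45.5081       182.0325
  5        55.00        43.4031       217.0154
  6     2,055.00     1,546.6827     9,280.0960
  Σ                  1,785.7945     9,974.8045
P = 1,785.7945; Macaulay duration = 9,974.8045 / 1,785.7945 = 5.58564 years.
Modified duration = D_Mac / (1 + y) = 5.58564 / 1.0485 = 5.32727 years.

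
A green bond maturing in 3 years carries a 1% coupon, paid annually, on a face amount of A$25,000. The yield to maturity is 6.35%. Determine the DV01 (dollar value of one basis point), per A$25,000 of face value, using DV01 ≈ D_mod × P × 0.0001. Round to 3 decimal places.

Periodic yield y = 0.0635.
  t   CF        PV=CF/(1+0.0635)^t    t·PV
  1       250.00       235.0729       235.0729
  2       250.00       221.0370       442.0740
  3    25,250.00    20,991.7623    62,975.2869
  Σ                 21,447.8722    63,652.4338
P = 21,447.8722; D_Mac = 2.96777 yrs; D_mod = 2.79057 yrs.
DV01 ≈ 2.79057 × 21,447.8722 × 0.0001 = 5.985184.

A$5.985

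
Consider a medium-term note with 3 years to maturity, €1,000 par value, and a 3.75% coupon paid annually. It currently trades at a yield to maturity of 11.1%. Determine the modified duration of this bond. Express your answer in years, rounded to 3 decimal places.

Periodic yield y = 0.111. First find Macaulay duration:
  t   CF        PV=CF/(1+0.111)^t    t·PV
  1        37.50        33.7534        33.7534
  2        37.50        30.3811        60.7622
  3     1,037.50       756.5644     2,269.6933
  Σ                    820.6989     2,364.2089
P = 820.6989; Macaulay duration = 2,364.2089 / 820.6989 = 2.88073 years.
Modified duration = D_Mac / (1 + y) = 2.88073 / 1.111 = 2.59291 years.

2.593 years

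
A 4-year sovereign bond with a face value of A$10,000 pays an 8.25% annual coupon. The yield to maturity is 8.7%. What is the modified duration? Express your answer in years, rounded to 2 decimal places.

3.28 years

Periodic yield y = 0.087. First find Macaulay duration:
  t   CF        PV=CF/(1+0.087)^t    t·PV
  1       825.00       758.9696       758.9696
  2       825.00       698.2241     1,396.4483
  3       825.00       642.3405     1,927.0215
  4    10,825.00     7,753.7131    31,014.8525
  Σ                  9,853.2474    35,097.2920
P = 9,853.2474; Macaulay duration = 35,097.2920 / 9,853.2474 = 3.56200 years.
Modified duration = D_Mac / (1 + y) = 3.56200 / 1.087 = 3.27691 years.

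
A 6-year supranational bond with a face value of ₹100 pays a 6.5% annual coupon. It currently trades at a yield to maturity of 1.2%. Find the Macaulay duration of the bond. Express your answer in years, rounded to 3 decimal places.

Periodic yield y = 0.012. Discount each cash flow and weight by its year:
  t   CF        PV=CF/(1+0.012)^t    t·PV
  1         6.50         6.4229         6.4229
  2         6.50         6.3468        12.6935
  3         6.50         6.2715        18.8145
  4         6.50         6.1971        24.7886
  5         6.50         6.1237        30.6183
  6       106.50        99.1440       594.8641
  Σ                    130.5060       688.2019
Price P = Σ PV = 130.5060.
Macaulay duration = Σ(t·PV) / P = 688.2019 / 130.5060 = 5.27334 years.

5.273 years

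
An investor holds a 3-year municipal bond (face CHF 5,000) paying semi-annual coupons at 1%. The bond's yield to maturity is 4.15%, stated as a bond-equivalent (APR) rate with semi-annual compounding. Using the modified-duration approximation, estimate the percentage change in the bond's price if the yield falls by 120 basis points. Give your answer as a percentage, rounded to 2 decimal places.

+3.48%

Periodic yield y = 0.02075. Modified duration first:
  t   CF        PV=CF/(1+0.02075)^t    t·PV
  1        25.00        24.4918        24.4918
  2        25.00        23.9939        47.9878
  3        25.00        23.5062        70.5185
  4        25.00        23.0283        92.1133
  5        25.00        22.5602       112.8010
  6     5,025.00     4,442.4212    26,654.5273
  Σ                  4,560.0016    27,002.4398
P = 4,560.0016; D_Mac = 5.92159 half-year periods = 2.96079 yrs; D_mod = 2.96079/(1+0.02075) = 2.90061 yrs.
ΔP/P ≈ -D_mod · Δy = -2.90061 × (-0.012) = +0.034807 = +3.4807%.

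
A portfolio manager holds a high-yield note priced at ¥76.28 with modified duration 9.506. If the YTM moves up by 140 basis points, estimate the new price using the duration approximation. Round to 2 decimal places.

¥66.13

Duration approximation: ΔP/P ≈ -D_mod · Δy = -9.506 × (+0.014) = -0.133084.
New price ≈ 76.28 × (1 - 0.133084) = 66.12835248.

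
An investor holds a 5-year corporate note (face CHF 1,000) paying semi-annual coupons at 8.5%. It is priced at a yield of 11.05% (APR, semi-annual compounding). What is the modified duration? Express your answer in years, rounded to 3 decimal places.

Periodic yield y = 0.05525. First find Macaulay duration:
  t   CF        PV=CF/(1+0.05525)^t    t·PV
  1        42.50        40.2748        40.2748
  2        42.50        38.1661        76.3323
  3        42.50        36.1679       108.5036
  4        42.50        34.2742       137.0969
  5        42.50        32.4797       162.3985
  6        42.50        30.7792       184.6750
  7        42.50        29.1676       204.1735
  8        42.50        27.6405       221.1241
  9        42.50        26.1933       235.7400
  10    1,042.50       608.8670     6,088.6703
  Σ                    904.0104     7,458.9889
P = 904.0104; Macaulay duration = 7,458.9889 / 904.0104 = 8.25100 half-year periods = 4.12550 years.
Modified duration = D_Mac / (1 + y) = 4.12550 / 1.05525 = 3.90950 years.

3.909 years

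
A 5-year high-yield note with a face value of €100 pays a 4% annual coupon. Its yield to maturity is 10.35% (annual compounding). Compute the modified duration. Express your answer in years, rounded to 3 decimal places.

Periodic yield y = 0.1035. First find Macaulay duration:
  t   CF        PV=CF/(1+0.1035)^t    t·PV
  1         4.00         3.6248         3.6248
  2         4.00         3.2848         6.5697
  3         4.00         2.9768         8.9303
  4         4.00         2.6976        10.7902
  5       104.00        63.5582       317.7910
  Σ                     76.1422       347.7061
P = 76.1422; Macaulay duration = 347.7061 / 76.1422 = 4.56654 years.
Modified duration = D_Mac / (1 + y) = 4.56654 / 1.1035 = 4.13823 years.

4.138 years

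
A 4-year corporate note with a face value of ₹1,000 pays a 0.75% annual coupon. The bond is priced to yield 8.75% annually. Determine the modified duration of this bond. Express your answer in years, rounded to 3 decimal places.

Periodic yield y = 0.0875. First find Macaulay duration:
  t   CF        PV=CF/(1+0.0875)^t    t·PV
  1         7.50         6.8966         6.8966
  2         7.50         6.3417        12.6833
  3         7.50         5.8314        17.4942
  4     1,007.50       720.3242     2,881.2967
  Σ                    739.3938     2,918.3708
P = 739.3938; Macaulay duration = 2,918.3708 / 739.3938 = 3.94698 years.
Modified duration = D_Mac / (1 + y) = 3.94698 / 1.0875 = 3.62940 years.

3.629 years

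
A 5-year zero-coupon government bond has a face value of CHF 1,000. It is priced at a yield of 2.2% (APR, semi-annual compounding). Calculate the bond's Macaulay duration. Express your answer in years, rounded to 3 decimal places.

5.000 years

A zero-coupon bond has a single cash flow at maturity, so its Macaulay duration equals its maturity: 5 years.
(Equivalently: 10 semi-annual periods ÷ 2 = 5 years.)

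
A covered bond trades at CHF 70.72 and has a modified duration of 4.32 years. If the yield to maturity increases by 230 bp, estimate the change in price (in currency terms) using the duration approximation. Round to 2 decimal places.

-CHF 7.03

Duration approximation: ΔP/P ≈ -D_mod · Δy = -4.32 × (+0.023) = -0.099360.
ΔP ≈ 70.72 × (-0.099360) = -7.0267392.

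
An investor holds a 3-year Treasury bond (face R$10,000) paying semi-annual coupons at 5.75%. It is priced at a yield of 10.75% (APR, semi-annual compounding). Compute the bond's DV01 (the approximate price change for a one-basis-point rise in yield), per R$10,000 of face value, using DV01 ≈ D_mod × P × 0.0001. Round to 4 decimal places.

R$2.3085

Periodic yield y = 0.05375.
  t   CF        PV=CF/(1+0.05375)^t    t·PV
  1       287.50       272.8351       272.8351
  2       287.50       258.9183       517.8365
  3       287.50       245.7113       737.1338
  4       287.50       233.1780       932.7118
  5       287.50       221.2839     1,106.4197
  6    10,287.50     7,514.2272    45,085.3632
  Σ                  8,746.1538    48,652.3002
P = 8,746.1538; D_Mac = 5.56271 half-year periods = 2.78135 yrs; D_mod = 2.63948 yrs.
DV01 ≈ 2.63948 × 8,746.1538 × 0.0001 = 2.308531.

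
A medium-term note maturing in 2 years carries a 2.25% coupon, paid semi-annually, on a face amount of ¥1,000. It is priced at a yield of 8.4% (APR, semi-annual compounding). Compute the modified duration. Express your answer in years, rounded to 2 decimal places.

Periodic yield y = 0.042. First find Macaulay duration:
  t   CF        PV=CF/(1+0.042)^t    t·PV
  1        11.25        10.7965        10.7965
  2        11.25        10.3614        20.7227
  3        11.25         9.9437        29.8312
  4     1,011.25       857.8032     3,431.2128
  Σ                    888.9048     3,492.5632
P = 888.9048; Macaulay duration = 3,492.5632 / 888.9048 = 3.92906 half-year periods = 1.96453 years.
Modified duration = D_Mac / (1 + y) = 1.96453 / 1.042 = 1.88535 years.

1.89 years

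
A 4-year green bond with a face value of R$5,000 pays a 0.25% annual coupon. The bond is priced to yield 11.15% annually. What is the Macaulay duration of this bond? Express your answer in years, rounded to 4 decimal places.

Periodic yield y = 0.1115. Discount each cash flow and weight by its year:
  t   CF        PV=CF/(1+0.1115)^t    t·PV
  1        12.50        11.2461        11.2461
  2        12.50        10.1179        20.2358
  3        12.50         9.1029        27.3088
  4     5,012.50     3,284.1011    13,136.4044
  Σ                  3,314.5680    13,195.1951
Price P = Σ PV = 3,314.5680.
Macaulay duration = Σ(t·PV) / P = 13,195.1951 / 3,314.5680 = 3.98097 years.

3.9810 years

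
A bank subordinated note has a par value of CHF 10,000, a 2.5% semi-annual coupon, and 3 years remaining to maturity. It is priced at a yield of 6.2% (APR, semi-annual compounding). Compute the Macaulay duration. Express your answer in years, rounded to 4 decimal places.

2.9029 years

Periodic yield y = 0.031. Discount each cash flow and weight by its period:
  t   CF        PV=CF/(1+0.031)^t    t·PV
  1       125.00       121.2415       121.2415
  2       125.00       117.5960       235.1921
  3       125.00       114.0602       342.1805
  4       125.00       110.6306       442.5225
  5       125.00       107.3042       536.5210
  6    10,125.00     8,430.3002    50,581.8012
  Σ                  9,001.1327    52,259.4588
Price P = Σ PV = 9,001.1327.
Macaulay duration = Σ(t·PV) / P = 52,259.4588 / 9,001.1327 = 5.80588 half-year periods.
In years: 5.80588 / 2 = 2.90294 years.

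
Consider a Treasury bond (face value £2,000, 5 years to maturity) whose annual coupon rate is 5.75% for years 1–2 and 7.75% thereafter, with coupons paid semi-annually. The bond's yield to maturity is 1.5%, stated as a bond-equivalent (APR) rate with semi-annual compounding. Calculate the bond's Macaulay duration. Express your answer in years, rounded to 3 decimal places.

4.444 years

Periodic yield y = 0.0075. Discount each cash flow and weight by its period:
  t   CF        PV=CF/(1+0.0075)^t    t·PV
  1        57.50        57.0720        57.0720
  2        57.50        56.6471       113.2942
  3        57.50        56.2254       168.6762
  4        57.50        55.8069       223.2275
  5        77.50        74.6580       373.2901
  6        77.50        74.1022       444.6135
  7        77.50        73.5506       514.8543
  8        77.50        73.0031       584.0247
  9        77.50        72.4596       652.1368
  10    2,077.50     1,927.9266    19,279.2655
  Σ                  2,521.4515    22,410.4548
Price P = Σ PV = 2,521.4515.
Macaulay duration = Σ(t·PV) / P = 22,410.4548 / 2,521.4515 = 8.88792 half-year periods.
In years: 8.88792 / 2 = 4.44396 years.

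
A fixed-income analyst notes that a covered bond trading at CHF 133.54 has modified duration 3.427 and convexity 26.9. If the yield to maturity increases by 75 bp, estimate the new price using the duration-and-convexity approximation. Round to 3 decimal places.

CHF 130.209

Duration effect: -D_mod·Δy = -3.427 × (+0.0075) = -0.0257025
Convexity effect: ½·C·(Δy)² = 0.5 × 26.9 × (0.0075)² = +0.0007565625
ΔP/P ≈ -0.0257025 + 0.0007565625 = -0.0249459375
New price ≈ 133.54 × (1 - 0.0249459375) = 130.20871950625.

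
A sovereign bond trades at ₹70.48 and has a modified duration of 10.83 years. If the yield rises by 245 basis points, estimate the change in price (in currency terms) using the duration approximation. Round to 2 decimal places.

Duration approximation: ΔP/P ≈ -D_mod · Δy = -10.83 × (+0.0245) = -0.265335.
ΔP ≈ 70.48 × (-0.265335) = -18.7008108.

-₹18.70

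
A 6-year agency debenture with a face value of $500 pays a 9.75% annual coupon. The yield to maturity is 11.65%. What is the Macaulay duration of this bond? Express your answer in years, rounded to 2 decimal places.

4.76 years

Periodic yield y = 0.1165. Discount each cash flow and weight by its year:
  t   CF        PV=CF/(1+0.1165)^t    t·PV
  1        48.75        43.6632        43.6632
  2        48.75        39.1072        78.2145
  3        48.75        35.0266       105.0799
  4        48.75        31.3718       125.4873
  5        48.75        28.0984       140.4918
  6       548.75       283.2841     1,699.7045
  Σ                    460.5514     2,192.6412
Price P = Σ PV = 460.5514.
Macaulay duration = Σ(t·PV) / P = 2,192.6412 / 460.5514 = 4.76090 years.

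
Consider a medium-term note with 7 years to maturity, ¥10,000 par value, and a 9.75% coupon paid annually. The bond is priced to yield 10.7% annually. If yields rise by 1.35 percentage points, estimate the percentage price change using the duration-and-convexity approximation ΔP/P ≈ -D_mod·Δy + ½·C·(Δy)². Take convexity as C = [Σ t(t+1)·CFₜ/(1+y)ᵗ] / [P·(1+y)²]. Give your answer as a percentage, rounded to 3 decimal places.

-6.232%

With y = 0.107:
  t   CF        PV=CF/(1+0.107)^t    t·PV        t(t+1)·PV
  1       975.00       880.7588       880.7588       1,761.5176
  2       975.00       795.6267     1,591.2535       4,773.7605
  3       975.00       718.7233     2,156.1700       8,624.6802
  4       975.00       649.2532     2,597.0130      12,985.0650
  5       975.00       586.4980     2,932.4898      17,594.9390
  6       975.00       529.8085     3,178.8508      22,251.9554
  7    10,975.00     5,387.3003    37,711.1019     301,688.8154
  Σ                  9,547.9689    51,047.6379     369,680.7331
P = 9,547.9689; D_Mac = 5.34644 yrs; D_mod = 4.82967 yrs; C = 31.59516.
Duration effect: -4.82967 × (+0.0135) = -0.065200
Convexity effect: 0.5 × 31.59516 × (0.0135)² = +0.0028791
ΔP/P ≈ -0.065200 + 0.0028791 = -0.062321 = -6.2321%.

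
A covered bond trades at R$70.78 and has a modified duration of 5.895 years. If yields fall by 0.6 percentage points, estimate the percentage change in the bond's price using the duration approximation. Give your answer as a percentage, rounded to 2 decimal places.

+3.54%

Duration approximation: ΔP/P ≈ -D_mod · Δy = -5.895 × (-0.006) = +0.035370.
As a percentage: +3.5370%.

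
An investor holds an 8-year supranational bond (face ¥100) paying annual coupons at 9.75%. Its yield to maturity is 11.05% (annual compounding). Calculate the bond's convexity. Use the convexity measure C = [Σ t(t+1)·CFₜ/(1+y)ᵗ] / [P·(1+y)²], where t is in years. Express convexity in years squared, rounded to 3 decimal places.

With y = 0.1105:
  t   CF        PV=CF/(1+0.1105)^t    t·PV        t(t+1)·PV
  1         9.75         8.7798         8.7798          17.5597
  2         9.75         7.9062        15.8124          47.4372
  3         9.75         7.1195        21.3585          85.4339
  4         9.75         6.4111        25.6443         128.2214
  5         9.75         5.7731        28.8657         173.1941
  6         9.75         5.1987        31.1921         218.3446
  7         9.75         4.6814        32.7697         262.1578
  8       109.75        47.4522       379.6173       3,416.5558
  Σ                     93.3220       544.0398       4,348.9044
P = 93.3220.
Convexity = Σ t(t+1)·PV / [P·(1+y)²] = 4,348.9044 / (93.3220 × 1.233210) = 37.78844.

37.788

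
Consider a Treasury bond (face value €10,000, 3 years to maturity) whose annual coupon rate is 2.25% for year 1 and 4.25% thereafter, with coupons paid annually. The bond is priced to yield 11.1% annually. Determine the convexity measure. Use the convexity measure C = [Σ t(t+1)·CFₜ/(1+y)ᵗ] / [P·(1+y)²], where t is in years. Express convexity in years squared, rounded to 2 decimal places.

With y = 0.111:
  t   CF        PV=CF/(1+0.111)^t    t·PV        t(t+1)·PV
  1       225.00       202.5203       202.5203         405.0405
  2       425.00       344.3189       688.6377       2,065.9132
  3    10,425.00     7,602.1054    22,806.3162      91,225.2648
  Σ                  8,148.9445    23,697.4742      93,696.2185
P = 8,148.9445.
Convexity = Σ t(t+1)·PV / [P·(1+y)²] = 93,696.2185 / (8,148.9445 × 1.234321) = 9.31521.

9.32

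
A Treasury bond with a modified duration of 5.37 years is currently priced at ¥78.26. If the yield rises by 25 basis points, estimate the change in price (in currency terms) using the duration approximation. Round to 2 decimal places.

-¥1.05

Duration approximation: ΔP/P ≈ -D_mod · Δy = -5.37 × (+0.0025) = -0.013425.
ΔP ≈ 78.26 × (-0.013425) = -1.0506405.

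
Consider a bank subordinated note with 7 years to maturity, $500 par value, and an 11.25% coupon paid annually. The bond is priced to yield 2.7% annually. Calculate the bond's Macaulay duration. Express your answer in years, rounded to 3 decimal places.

5.569 years

Periodic yield y = 0.027. Discount each cash flow and weight by its year:
  t   CF        PV=CF/(1+0.027)^t    t·PV
  1        56.25        54.7712        54.7712
  2        56.25        53.3312       106.6625
  3        56.25        51.9291       155.7874
  4        56.25        50.5639       202.2557
  5        56.25        49.2346       246.1729
  6        56.25        47.9402       287.6412
  7       556.25       461.6118     3,231.2827
  Σ                    769.3821     4,284.5737
Price P = Σ PV = 769.3821.
Macaulay duration = Σ(t·PV) / P = 4,284.5737 / 769.3821 = 5.56885 years.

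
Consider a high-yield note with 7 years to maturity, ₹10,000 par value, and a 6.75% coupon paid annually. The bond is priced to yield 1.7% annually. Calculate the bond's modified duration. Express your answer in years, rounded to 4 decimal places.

5.8812 years

Periodic yield y = 0.017. First find Macaulay duration:
  t   CF        PV=CF/(1+0.017)^t    t·PV
  1       675.00       663.7168       663.7168
  2       675.00       652.6222     1,305.2445
  3       675.00       641.7131     1,925.1393
  4       675.00       630.9863     2,523.9454
  5       675.00       620.4389     3,102.1944
  6       675.00       610.0677     3,660.4064
  7    10,675.00     9,486.8321    66,407.8245
  Σ                 13,306.3772    79,588.4713
P = 13,306.3772; Macaulay duration = 79,588.4713 / 13,306.3772 = 5.98123 years.
Modified duration = D_Mac / (1 + y) = 5.98123 / 1.017 = 5.88125 years.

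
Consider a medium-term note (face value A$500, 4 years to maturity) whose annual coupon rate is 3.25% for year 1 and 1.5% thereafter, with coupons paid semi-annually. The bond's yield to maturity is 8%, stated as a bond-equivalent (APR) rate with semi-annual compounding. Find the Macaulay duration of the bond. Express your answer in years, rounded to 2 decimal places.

Periodic yield y = 0.04. Discount each cash flow and weight by its period:
  t   CF        PV=CF/(1+0.04)^t    t·PV
  1        8.125         7.8125         7.8125
  2        8.125         7.5120        15.0240
  3        3.750         3.3337        10.0012
  4        3.750         3.2055        12.8221
  5        3.750         3.0822        15.4111
  6        3.750         2.9637        17.7821
  7        3.750         2.8497        19.9478
  8      503.750       368.0852     2,944.6815
  Σ                    398.8446     3,043.4824
Price P = Σ PV = 398.8446.
Macaulay duration = Σ(t·PV) / P = 3,043.4824 / 398.8446 = 7.63075 half-year periods.
In years: 7.63075 / 2 = 3.81537 years.

3.82 years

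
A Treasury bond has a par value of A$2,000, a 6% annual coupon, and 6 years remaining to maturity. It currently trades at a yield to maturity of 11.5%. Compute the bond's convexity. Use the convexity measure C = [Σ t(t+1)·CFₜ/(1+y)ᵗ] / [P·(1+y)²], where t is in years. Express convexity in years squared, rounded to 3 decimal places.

27.040

With y = 0.115:
  t   CF        PV=CF/(1+0.115)^t    t·PV        t(t+1)·PV
  1       120.00       107.6233       107.6233         215.2466
  2       120.00        96.5232       193.0463         579.1389
  3       120.00        86.5679       259.7036       1,038.8142
  4       120.00        77.6393       310.5573       1,552.7866
  5       120.00        69.6317       348.1584       2,088.9506
  6     2,120.00     1,103.2823     6,619.6939      46,337.8572
  Σ                  1,541.2677     7,838.7828      51,812.7942
P = 1,541.2677.
Convexity = Σ t(t+1)·PV / [P·(1+y)²] = 51,812.7942 / (1,541.2677 × 1.243225) = 27.04016.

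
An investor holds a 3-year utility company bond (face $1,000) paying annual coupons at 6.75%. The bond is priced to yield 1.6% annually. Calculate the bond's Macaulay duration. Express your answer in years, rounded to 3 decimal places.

Periodic yield y = 0.016. Discount each cash flow and weight by its year:
  t   CF        PV=CF/(1+0.016)^t    t·PV
  1        67.50        66.4370        66.4370
  2        67.50        65.3908       130.7815
  3     1,067.50     1,017.8570     3,053.5709
  Σ                  1,149.6847     3,250.7895
Price P = Σ PV = 1,149.6847.
Macaulay duration = Σ(t·PV) / P = 3,250.7895 / 1,149.6847 = 2.82755 years.

2.828 years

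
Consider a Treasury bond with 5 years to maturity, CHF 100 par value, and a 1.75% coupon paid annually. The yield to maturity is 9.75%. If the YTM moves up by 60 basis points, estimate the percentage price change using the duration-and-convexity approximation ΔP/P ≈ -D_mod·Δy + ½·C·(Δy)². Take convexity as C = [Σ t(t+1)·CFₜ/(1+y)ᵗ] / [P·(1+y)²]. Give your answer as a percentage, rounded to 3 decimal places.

-2.576%

With y = 0.0975:
  t   CF        PV=CF/(1+0.0975)^t    t·PV        t(t+1)·PV
  1         1.75         1.5945         1.5945           3.1891
  2         1.75         1.4529         2.9058           8.7173
  3         1.75         1.3238         3.9714          15.8857
  4         1.75         1.2062         4.8248          24.1240
  5       101.75        63.9016       319.5080       1,917.0482
  Σ                     69.4790       332.8045       1,968.9642
P = 69.4790; D_Mac = 4.79000 yrs; D_mod = 4.36446 yrs; C = 23.52746.
Duration effect: -4.36446 × (+0.006) = -0.026187
Convexity effect: 0.5 × 23.52746 × (0.006)² = +0.0004235
ΔP/P ≈ -0.026187 + 0.0004235 = -0.025763 = -2.5763%.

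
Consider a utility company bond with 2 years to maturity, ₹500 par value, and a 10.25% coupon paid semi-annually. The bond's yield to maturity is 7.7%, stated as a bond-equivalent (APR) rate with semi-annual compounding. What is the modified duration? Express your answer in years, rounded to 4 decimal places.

1.7930 years

Periodic yield y = 0.0385. First find Macaulay duration:
  t   CF        PV=CF/(1+0.0385)^t    t·PV
  1       25.625        24.6750        24.6750
  2       25.625        23.7602        47.5205
  3       25.625        22.8794        68.6382
  4      525.625       451.9080     1,807.6319
  Σ                    523.2226     1,948.4656
P = 523.2226; Macaulay duration = 1,948.4656 / 523.2226 = 3.72397 half-year periods = 1.86199 years.
Modified duration = D_Mac / (1 + y) = 1.86199 / 1.0385 = 1.79296 years.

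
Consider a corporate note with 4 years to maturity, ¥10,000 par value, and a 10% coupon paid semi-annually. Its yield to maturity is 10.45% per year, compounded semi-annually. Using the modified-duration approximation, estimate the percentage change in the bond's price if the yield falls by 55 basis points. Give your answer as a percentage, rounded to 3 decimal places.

+1.771%

Periodic yield y = 0.05225. Modified duration first:
  t   CF        PV=CF/(1+0.05225)^t    t·PV
  1       500.00       475.1722       475.1722
  2       500.00       451.5773       903.1547
  3       500.00       429.1540     1,287.4621
  4       500.00       407.8442     1,631.3767
  5       500.00       387.5925     1,937.9624
  6       500.00       368.3464     2,210.0782
  7       500.00       350.0559     2,450.3916
  8    10,500.00     6,986.1487    55,889.1894
  Σ                  9,855.8913    66,784.7874
P = 9,855.8913; D_Mac = 6.77613 half-year periods = 3.38806 yrs; D_mod = 3.38806/(1+0.05225) = 3.21983 yrs.
ΔP/P ≈ -D_mod · Δy = -3.21983 × (-0.0055) = +0.017709 = +1.7709%.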